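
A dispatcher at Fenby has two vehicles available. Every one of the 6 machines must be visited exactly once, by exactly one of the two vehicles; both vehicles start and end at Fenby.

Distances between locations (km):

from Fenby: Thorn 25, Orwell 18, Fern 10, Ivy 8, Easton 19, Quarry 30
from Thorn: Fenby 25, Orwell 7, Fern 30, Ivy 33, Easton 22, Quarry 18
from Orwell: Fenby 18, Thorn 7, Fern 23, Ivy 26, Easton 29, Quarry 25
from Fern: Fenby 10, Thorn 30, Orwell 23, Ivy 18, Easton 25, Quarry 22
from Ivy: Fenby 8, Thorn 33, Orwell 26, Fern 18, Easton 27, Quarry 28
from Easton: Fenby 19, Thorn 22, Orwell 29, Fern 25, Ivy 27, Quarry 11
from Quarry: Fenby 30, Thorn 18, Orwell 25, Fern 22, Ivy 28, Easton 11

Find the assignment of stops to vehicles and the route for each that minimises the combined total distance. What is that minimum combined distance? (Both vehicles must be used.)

104 km — the smallest possible combined total.

There are 2^5 − 1 = 31 ways to divide the 6 stops into two non-empty groups. For each, the best each vehicle can do is its own shortest tour through its group:
  {Thorn} + {Orwell, Fern, Ivy, Easton, Quarry}: 50 + 104 = 154
  {Orwell} + {Thorn, Fern, Ivy, Easton, Quarry}: 36 + 104 = 140
  {Thorn, Orwell} + {Fern, Ivy, Easton, Quarry}: 50 + 78 = 128
  {Fern} + {Thorn, Orwell, Ivy, Easton, Quarry}: 20 + 89 = 109
  {Thorn, Fern} + {Orwell, Ivy, Easton, Quarry}: 65 + 89 = 154
  {Orwell, Fern} + {Thorn, Ivy, Easton, Quarry}: 51 + 89 = 140
  … (31 splits in total)
  {Ivy} + {Thorn, Orwell, Fern, Easton, Quarry}: 16 + 88 = 104  ← best
Best: vehicle 1 Fenby → Ivy → Fenby = 16; vehicle 2 Fenby → Fern → Orwell → Thorn → Quarry → Easton → Fenby = 88; combined 104.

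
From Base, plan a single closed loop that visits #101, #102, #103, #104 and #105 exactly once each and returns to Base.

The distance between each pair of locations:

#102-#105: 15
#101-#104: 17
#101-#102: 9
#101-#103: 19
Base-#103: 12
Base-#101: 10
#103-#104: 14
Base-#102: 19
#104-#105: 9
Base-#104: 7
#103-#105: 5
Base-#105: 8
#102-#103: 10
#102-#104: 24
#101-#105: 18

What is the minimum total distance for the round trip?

Minimum total distance: 50.

Base → #101 → #102 → #103 → #104 → #105 → Base: 10+9+10+14+9+8 = 60
Base → #101 → #102 → #103 → #105 → #104 → Base: 10+9+10+5+9+7 = 50
Base → #101 → #102 → #104 → #103 → #105 → Base: 10+9+24+14+5+8 = 70
Base → #101 → #102 → #104 → #105 → #103 → Base: 10+9+24+9+5+12 = 69
Base → #101 → #102 → #105 → #103 → #104 → Base: 10+9+15+5+14+7 = 60
Base → #101 → #102 → #105 → #104 → #103 → Base: 10+9+15+9+14+12 = 69
Base → #101 → #103 → #102 → #104 → #105 → Base: 10+19+10+24+9+8 = 80
Base → #101 → #103 → #102 → #105 → #104 → Base: 10+19+10+15+9+7 = 70
Base → #101 → #103 → #104 → #102 → #105 → Base: 10+19+14+24+15+8 = 90
Base → #101 → #103 → #104 → #105 → #102 → Base: 10+19+14+9+15+19 = 86
Base → #101 → #103 → #105 → #102 → #104 → Base: 10+19+5+15+24+7 = 80
Base → #101 → #103 → #105 → #104 → #102 → Base: 10+19+5+9+24+19 = 86
Base → #101 → #104 → #102 → #103 → #105 → Base: 10+17+24+10+5+8 = 74
Base → #101 → #104 → #102 → #105 → #103 → Base: 10+17+24+15+5+12 = 83
… (46 more)
The minimum is 50.
One optimal route: Base → #101 → #102 → #103 → #105 → #104 → Base (or its reverse).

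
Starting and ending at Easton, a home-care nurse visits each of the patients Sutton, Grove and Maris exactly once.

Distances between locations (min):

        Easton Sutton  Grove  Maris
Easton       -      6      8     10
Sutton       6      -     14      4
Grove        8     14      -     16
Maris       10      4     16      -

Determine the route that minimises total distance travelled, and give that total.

There are 3 distinct closed tours to check (reversals are equivalent).
Easton → Sutton → Grove → Maris → Easton: 6+14+16+10 = 46
Easton → Sutton → Maris → Grove → Easton: 6+4+16+8 = 34
Easton → Grove → Sutton → Maris → Easton: 8+14+4+10 = 36
The minimum is 34.
One optimal route: Easton → Sutton → Maris → Grove → Easton (or its reverse).

Shortest round trip = 34 min.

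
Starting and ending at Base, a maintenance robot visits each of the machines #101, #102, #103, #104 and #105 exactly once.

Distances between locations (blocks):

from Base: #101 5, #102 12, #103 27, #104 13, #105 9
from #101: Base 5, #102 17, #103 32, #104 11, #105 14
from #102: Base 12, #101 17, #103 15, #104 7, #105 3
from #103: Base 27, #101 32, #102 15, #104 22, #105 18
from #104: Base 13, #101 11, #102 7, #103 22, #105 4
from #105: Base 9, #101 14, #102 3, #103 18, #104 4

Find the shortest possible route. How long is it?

Base-#101-#102-#103-#104-#105-Base: 5+17+15+22+4+9 = 72
Base-#101-#102-#103-#105-#104-Base: 5+17+15+18+4+13 = 72
Base-#101-#102-#104-#103-#105-Base: 5+17+7+22+18+9 = 78
Base-#101-#102-#104-#105-#103-Base: 5+17+7+4+18+27 = 78
Base-#101-#102-#105-#103-#104-Base: 5+17+3+18+22+13 = 78
Base-#101-#102-#105-#104-#103-Base: 5+17+3+4+22+27 = 78
Base-#101-#103-#102-#104-#105-Base: 5+32+15+7+4+9 = 72
Base-#101-#103-#102-#105-#104-Base: 5+32+15+3+4+13 = 72
Base-#101-#103-#104-#102-#105-Base: 5+32+22+7+3+9 = 78
Base-#101-#103-#104-#105-#102-Base: 5+32+22+4+3+12 = 78
Base-#101-#103-#105-#102-#104-Base: 5+32+18+3+7+13 = 78
Base-#101-#103-#105-#104-#102-Base: 5+32+18+4+7+12 = 78
Base-#101-#104-#102-#103-#105-Base: 5+11+7+15+18+9 = 65
Base-#101-#104-#102-#105-#103-Base: 5+11+7+3+18+27 = 71
… (46 more)
The minimum is 65.
One optimal route: Base → #101 → #104 → #102 → #103 → #105 → Base (or its reverse).

65 blocks — the shortest possible round trip.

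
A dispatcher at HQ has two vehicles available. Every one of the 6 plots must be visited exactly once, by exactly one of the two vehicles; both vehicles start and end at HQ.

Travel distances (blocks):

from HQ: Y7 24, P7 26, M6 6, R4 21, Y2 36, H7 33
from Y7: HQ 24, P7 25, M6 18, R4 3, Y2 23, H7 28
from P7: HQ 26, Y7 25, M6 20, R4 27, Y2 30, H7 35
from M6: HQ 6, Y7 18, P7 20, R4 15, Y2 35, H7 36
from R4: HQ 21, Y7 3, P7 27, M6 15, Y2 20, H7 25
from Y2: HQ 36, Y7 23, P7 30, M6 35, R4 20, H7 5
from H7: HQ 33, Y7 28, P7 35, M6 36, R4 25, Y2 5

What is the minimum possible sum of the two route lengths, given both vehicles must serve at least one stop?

Minimum combined distance: 124 blocks.

There are 2^5 − 1 = 31 ways to divide the 6 stops into two non-empty groups. For each, the best each vehicle can do is its own shortest tour through its group:
  {Y7} + {P7, M6, R4, Y2, H7}: 48 + 107 = 155
  {P7} + {Y7, M6, R4, Y2, H7}: 52 + 85 = 137
  {Y7, P7} + {M6, R4, Y2, H7}: 75 + 79 = 154
  {M6} + {Y7, P7, R4, Y2, H7}: 12 + 112 = 124
  {Y7, M6} + {P7, R4, Y2, H7}: 48 + 107 = 155
  {P7, M6} + {Y7, R4, Y2, H7}: 52 + 85 = 137
  … (31 splits in total)
Best: vehicle 1 HQ → M6 → HQ = 12; vehicle 2 HQ → P7 → Y7 → R4 → Y2 → H7 → HQ = 112; combined 124.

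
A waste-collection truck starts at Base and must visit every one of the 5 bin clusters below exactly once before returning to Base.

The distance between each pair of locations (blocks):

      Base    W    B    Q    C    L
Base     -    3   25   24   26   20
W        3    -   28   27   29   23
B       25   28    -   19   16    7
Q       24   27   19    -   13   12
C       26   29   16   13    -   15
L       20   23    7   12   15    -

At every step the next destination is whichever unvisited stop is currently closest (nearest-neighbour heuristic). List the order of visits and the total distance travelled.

86 blocks along Base → W → L → B → C → Q → Base.

At Base the remaining stops are W 3, L 20, Q 24, B 25, C 26; go to W.
At W the remaining stops are L 23, Q 27, B 28, C 29; go to L.
At L the remaining stops are B 7, Q 12, C 15; go to B.
At B the remaining stops are C 16, Q 19; go to C.
At C the remaining stops are Q 13; go to Q.
Return Q→Base: 24.
Total = 3 + 23 + 7 + 16 + 13 + 24 = 86.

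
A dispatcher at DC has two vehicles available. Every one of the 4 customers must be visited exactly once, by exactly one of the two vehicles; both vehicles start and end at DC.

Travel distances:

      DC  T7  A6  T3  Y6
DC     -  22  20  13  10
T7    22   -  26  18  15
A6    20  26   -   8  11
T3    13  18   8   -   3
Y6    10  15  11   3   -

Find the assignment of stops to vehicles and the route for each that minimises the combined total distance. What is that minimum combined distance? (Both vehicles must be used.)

Minimum combined distance: 85.

Try each way of splitting the stops between the two vehicles (each non-empty) and, for each split, find the best tour for each vehicle:
  {T7} + {A6, T3, Y6}: 44 + 41 = 85
  {A6} + {T7, T3, Y6}: 40 + 53 = 93
  {T7, A6} + {T3, Y6}: 68 + 26 = 94
  {T3} + {T7, A6, Y6}: 26 + 68 = 94
  {T7, T3} + {A6, Y6}: 53 + 41 = 94
  {A6, T3} + {T7, Y6}: 41 + 47 = 88
  … (7 splits in total)
Best: vehicle 1 DC → T7 → DC = 44; vehicle 2 DC → A6 → T3 → Y6 → DC = 41; combined 85.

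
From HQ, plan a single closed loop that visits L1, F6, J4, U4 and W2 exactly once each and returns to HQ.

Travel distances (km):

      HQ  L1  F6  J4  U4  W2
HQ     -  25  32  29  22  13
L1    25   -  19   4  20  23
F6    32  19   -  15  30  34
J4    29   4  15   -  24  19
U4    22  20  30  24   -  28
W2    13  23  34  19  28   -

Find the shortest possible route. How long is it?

With 5 stops there are 5!/2 = 60 distinct round trips (a route and its reverse cost the same).
HQ → L1 → F6 → J4 → U4 → W2 → HQ: 25+19+15+24+28+13 = 124
HQ → L1 → F6 → J4 → W2 → U4 → HQ: 25+19+15+19+28+22 = 128
HQ → L1 → F6 → U4 → J4 → W2 → HQ: 25+19+30+24+19+13 = 130
HQ → L1 → F6 → U4 → W2 → J4 → HQ: 25+19+30+28+19+29 = 150
HQ → L1 → F6 → W2 → J4 → U4 → HQ: 25+19+34+19+24+22 = 143
HQ → L1 → F6 → W2 → U4 → J4 → HQ: 25+19+34+28+24+29 = 159
HQ → L1 → J4 → F6 → U4 → W2 → HQ: 25+4+15+30+28+13 = 115
HQ → L1 → J4 → F6 → W2 → U4 → HQ: 25+4+15+34+28+22 = 128
HQ → L1 → J4 → U4 → F6 → W2 → HQ: 25+4+24+30+34+13 = 130
HQ → L1 → J4 → U4 → W2 → F6 → HQ: 25+4+24+28+34+32 = 147
HQ → L1 → J4 → W2 → F6 → U4 → HQ: 25+4+19+34+30+22 = 134
HQ → L1 → J4 → W2 → U4 → F6 → HQ: 25+4+19+28+30+32 = 138
HQ → L1 → U4 → F6 → J4 → W2 → HQ: 25+20+30+15+19+13 = 122
HQ → L1 → U4 → F6 → W2 → J4 → HQ: 25+20+30+34+19+29 = 157
… (46 more)
HQ → U4 → F6 → L1 → J4 → W2 → HQ: 22+30+19+4+19+13 = 107  ← best
The minimum is 107.
One optimal route: HQ → U4 → F6 → L1 → J4 → W2 → HQ (or its reverse).

Shortest round trip = 107 km.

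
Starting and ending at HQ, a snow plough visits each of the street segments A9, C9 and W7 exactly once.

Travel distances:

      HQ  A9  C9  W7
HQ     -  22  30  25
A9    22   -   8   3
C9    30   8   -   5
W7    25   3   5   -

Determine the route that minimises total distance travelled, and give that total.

There are 3 distinct closed tours to check (reversals are equivalent).
HQ - A9 - C9 - W7 - HQ: 22+8+5+25 = 60
HQ - A9 - W7 - C9 - HQ: 22+3+5+30 = 60
HQ - C9 - A9 - W7 - HQ: 30+8+3+25 = 66
The minimum is 60.
One optimal route: HQ → A9 → C9 → W7 → HQ (or its reverse).

60 — the shortest possible round trip.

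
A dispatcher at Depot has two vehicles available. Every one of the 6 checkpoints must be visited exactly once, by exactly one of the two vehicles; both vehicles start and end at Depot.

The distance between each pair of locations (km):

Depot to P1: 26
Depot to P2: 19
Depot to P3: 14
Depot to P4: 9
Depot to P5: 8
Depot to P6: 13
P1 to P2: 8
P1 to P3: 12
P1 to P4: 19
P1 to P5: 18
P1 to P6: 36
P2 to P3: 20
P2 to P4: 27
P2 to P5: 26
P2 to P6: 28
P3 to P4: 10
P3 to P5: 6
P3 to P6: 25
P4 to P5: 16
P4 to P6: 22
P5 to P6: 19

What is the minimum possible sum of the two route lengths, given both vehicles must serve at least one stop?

93 km — the smallest possible combined total.

Check every non-empty split of the stops between the two vehicles; for each half take its own optimal tour:
  {P1} + {P2, P3, P4, P5, P6}: 52 + 91 = 143
  {P2} + {P1, P3, P4, P5, P6}: 38 + 78 = 116
  {P1, P2} + {P3, P4, P5, P6}: 53 + 57 = 110
  {P3} + {P1, P2, P4, P5, P6}: 28 + 91 = 119
  {P1, P3} + {P2, P4, P5, P6}: 52 + 91 = 143
  {P2, P3} + {P1, P4, P5, P6}: 53 + 78 = 131
  … (31 splits in total)
  {P4} + {P1, P2, P3, P5, P6}: 18 + 75 = 93  ← best
Best: vehicle 1 Depot → P4 → Depot = 18; vehicle 2 Depot → P5 → P3 → P1 → P2 → P6 → Depot = 75; combined 93.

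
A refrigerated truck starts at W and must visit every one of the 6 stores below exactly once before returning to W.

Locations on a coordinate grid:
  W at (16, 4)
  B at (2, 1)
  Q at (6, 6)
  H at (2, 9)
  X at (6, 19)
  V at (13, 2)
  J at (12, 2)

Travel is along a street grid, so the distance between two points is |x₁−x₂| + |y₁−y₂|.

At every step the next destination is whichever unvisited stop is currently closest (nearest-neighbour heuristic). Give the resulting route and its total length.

Total distance 78 via the nearest-neighbour route W → V → J → Q → H → B → X → W.

From W: distances to unvisited — V=5, J=6, Q=12, B=17, H=19, X=25. Nearest is V (5).
From V: distances to unvisited — J=1, Q=11, B=12, H=18, X=24. Nearest is J (1).
From J: distances to unvisited — Q=10, B=11, H=17, X=23. Nearest is Q (10).
From Q: distances to unvisited — H=7, B=9, X=13. Nearest is H (7).
From H: distances to unvisited — B=8, X=14. Nearest is B (8).
From B: distances to unvisited — X=22. Nearest is X (22).
Return X→W: 25.
Total = 5 + 1 + 10 + 7 + 8 + 22 + 25 = 78.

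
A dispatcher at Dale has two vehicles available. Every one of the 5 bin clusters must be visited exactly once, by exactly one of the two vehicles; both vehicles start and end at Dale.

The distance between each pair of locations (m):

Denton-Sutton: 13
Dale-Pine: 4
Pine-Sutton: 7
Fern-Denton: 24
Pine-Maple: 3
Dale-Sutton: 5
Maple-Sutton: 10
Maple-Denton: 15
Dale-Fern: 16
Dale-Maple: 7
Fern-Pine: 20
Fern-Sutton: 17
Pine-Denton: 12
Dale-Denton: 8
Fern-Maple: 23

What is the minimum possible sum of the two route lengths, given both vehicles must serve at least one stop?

66 m — the smallest possible combined total.

Check every non-empty split of the stops between the two vehicles; for each half take its own optimal tour:
  {Fern} + {Pine, Maple, Denton, Sutton}: 32 + 38 = 70
  {Pine} + {Fern, Maple, Denton, Sutton}: 8 + 66 = 74
  {Fern, Pine} + {Maple, Denton, Sutton}: 40 + 38 = 78
  {Maple} + {Fern, Pine, Denton, Sutton}: 14 + 60 = 74
  {Fern, Maple} + {Pine, Denton, Sutton}: 46 + 32 = 78
  {Pine, Maple} + {Fern, Denton, Sutton}: 14 + 54 = 68
  … (15 splits in total)
  {Denton} + {Fern, Pine, Maple, Sutton}: 16 + 50 = 66  ← best
Best: vehicle 1 Dale → Denton → Dale = 16; vehicle 2 Dale → Fern → Sutton → Pine → Maple → Dale = 50; combined 66.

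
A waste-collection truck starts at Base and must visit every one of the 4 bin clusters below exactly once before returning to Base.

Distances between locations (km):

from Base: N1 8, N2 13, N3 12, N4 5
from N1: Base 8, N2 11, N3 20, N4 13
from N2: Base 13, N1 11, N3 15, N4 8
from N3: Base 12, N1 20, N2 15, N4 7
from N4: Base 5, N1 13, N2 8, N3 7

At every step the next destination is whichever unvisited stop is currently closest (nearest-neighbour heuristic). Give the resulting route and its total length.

Total distance 46 km via the nearest-neighbour route Base → N4 → N3 → N2 → N1 → Base.

From Base: distances to unvisited — N4=5, N1=8, N3=12, N2=13. Nearest is N4 (5).
From N4: distances to unvisited — N3=7, N2=8, N1=13. Nearest is N3 (7).
From N3: distances to unvisited — N2=15, N1=20. Nearest is N2 (15).
From N2: distances to unvisited — N1=11. Nearest is N1 (11).
Return N1→Base: 8.
Total = 5 + 7 + 15 + 11 + 8 = 46.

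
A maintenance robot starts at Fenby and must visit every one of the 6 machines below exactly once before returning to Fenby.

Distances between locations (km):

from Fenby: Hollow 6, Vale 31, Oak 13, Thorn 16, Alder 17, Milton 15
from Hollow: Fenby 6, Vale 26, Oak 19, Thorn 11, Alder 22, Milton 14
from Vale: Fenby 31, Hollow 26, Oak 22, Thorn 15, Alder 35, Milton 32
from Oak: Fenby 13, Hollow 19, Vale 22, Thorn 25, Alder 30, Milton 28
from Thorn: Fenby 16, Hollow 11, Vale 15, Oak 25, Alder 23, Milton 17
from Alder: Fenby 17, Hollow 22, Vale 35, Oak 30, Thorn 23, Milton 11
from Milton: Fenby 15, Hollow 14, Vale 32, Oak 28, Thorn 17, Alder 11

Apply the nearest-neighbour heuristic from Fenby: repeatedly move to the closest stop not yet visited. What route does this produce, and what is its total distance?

From Fenby: distances to unvisited — Hollow=6, Oak=13, Milton=15, Thorn=16, Alder=17, Vale=31. Nearest is Hollow (6).
From Hollow: distances to unvisited — Thorn=11, Milton=14, Oak=19, Alder=22, Vale=26. Nearest is Thorn (11).
From Thorn: distances to unvisited — Vale=15, Milton=17, Alder=23, Oak=25. Nearest is Vale (15).
From Vale: distances to unvisited — Oak=22, Milton=32, Alder=35. Nearest is Oak (22).
From Oak: distances to unvisited — Milton=28, Alder=30. Nearest is Milton (28).
From Milton: distances to unvisited — Alder=11. Nearest is Alder (11).
Return Alder→Fenby: 17.
Total = 6 + 11 + 15 + 22 + 28 + 11 + 17 = 110.

110 km along Fenby → Hollow → Thorn → Vale → Oak → Milton → Alder → Fenby.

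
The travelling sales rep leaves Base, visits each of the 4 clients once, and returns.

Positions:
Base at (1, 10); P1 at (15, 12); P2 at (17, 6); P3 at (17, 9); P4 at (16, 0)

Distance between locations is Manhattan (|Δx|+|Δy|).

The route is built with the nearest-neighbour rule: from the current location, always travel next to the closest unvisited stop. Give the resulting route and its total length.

From Base: distances to unvisited — P1=16, P3=17, P2=20, P4=25. Nearest is P1 (16).
From P1: distances to unvisited — P3=5, P2=8, P4=13. Nearest is P3 (5).
From P3: distances to unvisited — P2=3, P4=10. Nearest is P2 (3).
From P2: distances to unvisited — P4=7. Nearest is P4 (7).
Return P4→Base: 25.
Total = 16 + 5 + 3 + 7 + 25 = 56.

Nearest-neighbour total = 56; route Base → P1 → P3 → P2 → P4 → Base.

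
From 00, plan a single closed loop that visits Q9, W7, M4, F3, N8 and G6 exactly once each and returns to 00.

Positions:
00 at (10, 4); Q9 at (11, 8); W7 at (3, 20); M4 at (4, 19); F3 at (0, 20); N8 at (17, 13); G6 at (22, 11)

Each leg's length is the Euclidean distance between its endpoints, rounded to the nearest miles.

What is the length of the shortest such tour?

Shortest round trip = 57 miles.

There are 360 distinct closed tours to check (reversals are equivalent).
00-Q9-W7-M4-F3-N8-G6-00: 4+14+1+4+18+5+14 = 60
00-Q9-W7-M4-F3-G6-N8-00: 4+14+1+4+24+5+11 = 63
00-Q9-W7-M4-N8-F3-G6-00: 4+14+1+14+18+24+14 = 89
00-Q9-W7-M4-N8-G6-F3-00: 4+14+1+14+5+24+19 = 81
00-Q9-W7-M4-G6-F3-N8-00: 4+14+1+20+24+18+11 = 92
00-Q9-W7-M4-G6-N8-F3-00: 4+14+1+20+5+18+19 = 81
00-Q9-W7-F3-M4-N8-G6-00: 4+14+3+4+14+5+14 = 58
00-Q9-W7-F3-M4-G6-N8-00: 4+14+3+4+20+5+11 = 61
… (352 more)
00-Q9-F3-W7-M4-N8-G6-00: 4+16+3+1+14+5+14 = 57  ← best
The minimum is 57.
One optimal route: 00 → Q9 → F3 → W7 → M4 → N8 → G6 → 00 (or its reverse).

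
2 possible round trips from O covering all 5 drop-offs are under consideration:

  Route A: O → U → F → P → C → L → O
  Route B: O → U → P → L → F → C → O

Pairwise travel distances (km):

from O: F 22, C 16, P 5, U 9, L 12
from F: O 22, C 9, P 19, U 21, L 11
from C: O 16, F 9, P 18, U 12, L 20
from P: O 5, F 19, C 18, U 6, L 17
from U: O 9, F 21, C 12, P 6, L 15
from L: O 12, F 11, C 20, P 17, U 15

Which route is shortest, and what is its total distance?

68 km — Route B is the shortest.

Route A: 9 + 21 + 19 + 18 + 20 + 12 = 99
Route B: 9 + 6 + 17 + 11 + 9 + 16 = 68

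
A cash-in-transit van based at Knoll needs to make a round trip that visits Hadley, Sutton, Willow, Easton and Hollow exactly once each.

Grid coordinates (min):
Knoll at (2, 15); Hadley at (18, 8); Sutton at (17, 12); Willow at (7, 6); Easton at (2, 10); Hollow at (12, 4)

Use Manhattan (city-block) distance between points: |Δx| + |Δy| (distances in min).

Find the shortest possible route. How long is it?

Shortest round trip = 54 min.

There are 60 distinct closed tours to check (reversals are equivalent).
Knoll - Hadley - Sutton - Willow - Easton - Hollow - Knoll: 23+5+16+9+16+21 = 90
Knoll - Hadley - Sutton - Willow - Hollow - Easton - Knoll: 23+5+16+7+16+5 = 72
Knoll - Hadley - Sutton - Easton - Willow - Hollow - Knoll: 23+5+17+9+7+21 = 82
Knoll - Hadley - Sutton - Easton - Hollow - Willow - Knoll: 23+5+17+16+7+14 = 82
Knoll - Hadley - Sutton - Hollow - Willow - Easton - Knoll: 23+5+13+7+9+5 = 62
Knoll - Hadley - Sutton - Hollow - Easton - Willow - Knoll: 23+5+13+16+9+14 = 80
Knoll - Hadley - Willow - Sutton - Easton - Hollow - Knoll: 23+13+16+17+16+21 = 106
Knoll - Hadley - Willow - Sutton - Hollow - Easton - Knoll: 23+13+16+13+16+5 = 86
Knoll - Hadley - Willow - Easton - Sutton - Hollow - Knoll: 23+13+9+17+13+21 = 96
Knoll - Hadley - Willow - Easton - Hollow - Sutton - Knoll: 23+13+9+16+13+18 = 92
Knoll - Hadley - Willow - Hollow - Sutton - Easton - Knoll: 23+13+7+13+17+5 = 78
Knoll - Hadley - Willow - Hollow - Easton - Sutton - Knoll: 23+13+7+16+17+18 = 94
Knoll - Hadley - Easton - Sutton - Willow - Hollow - Knoll: 23+18+17+16+7+21 = 102
Knoll - Hadley - Easton - Sutton - Hollow - Willow - Knoll: 23+18+17+13+7+14 = 92
… (46 more)
Knoll - Sutton - Hadley - Hollow - Willow - Easton - Knoll: 18+5+10+7+9+5 = 54  ← best
The minimum is 54.
One optimal route: Knoll → Sutton → Hadley → Hollow → Willow → Easton → Knoll (or its reverse).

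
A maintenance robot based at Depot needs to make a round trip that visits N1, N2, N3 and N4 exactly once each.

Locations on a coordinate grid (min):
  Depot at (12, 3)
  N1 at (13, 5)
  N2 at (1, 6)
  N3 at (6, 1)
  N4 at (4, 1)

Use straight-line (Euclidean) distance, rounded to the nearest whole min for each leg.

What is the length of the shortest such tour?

There are 12 distinct closed tours to check (reversals are equivalent).
Depot-N1-N2-N3-N4-Depot: 2+12+7+2+8 = 31
Depot-N1-N2-N4-N3-Depot: 2+12+6+2+6 = 28
Depot-N1-N3-N2-N4-Depot: 2+8+7+6+8 = 31
Depot-N1-N3-N4-N2-Depot: 2+8+2+6+11 = 29
Depot-N1-N4-N2-N3-Depot: 2+10+6+7+6 = 31
Depot-N1-N4-N3-N2-Depot: 2+10+2+7+11 = 32
Depot-N2-N1-N3-N4-Depot: 11+12+8+2+8 = 41
Depot-N2-N1-N4-N3-Depot: 11+12+10+2+6 = 41
Depot-N2-N3-N1-N4-Depot: 11+7+8+10+8 = 44
Depot-N2-N4-N1-N3-Depot: 11+6+10+8+6 = 41
Depot-N3-N1-N2-N4-Depot: 6+8+12+6+8 = 40
Depot-N3-N2-N1-N4-Depot: 6+7+12+10+8 = 43
The minimum is 28.
One optimal route: Depot → N1 → N2 → N4 → N3 → Depot (or its reverse).

28 min — the shortest possible round trip.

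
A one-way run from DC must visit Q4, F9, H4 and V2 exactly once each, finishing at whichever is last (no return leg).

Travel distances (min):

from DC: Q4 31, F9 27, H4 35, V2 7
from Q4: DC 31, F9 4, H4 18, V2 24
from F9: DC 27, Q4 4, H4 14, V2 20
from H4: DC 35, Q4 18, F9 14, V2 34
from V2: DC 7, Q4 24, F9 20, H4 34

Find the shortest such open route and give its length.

There are 4! = 24 possible orderings.
DC→Q4→F9→H4→V2: 31+4+14+34 = 83
DC→Q4→F9→V2→H4: 31+4+20+34 = 89
DC→Q4→H4→F9→V2: 31+18+14+20 = 83
DC→Q4→H4→V2→F9: 31+18+34+20 = 103
DC→Q4→V2→F9→H4: 31+24+20+14 = 89
DC→Q4→V2→H4→F9: 31+24+34+14 = 103
DC→F9→Q4→H4→V2: 27+4+18+34 = 83
DC→F9→Q4→V2→H4: 27+4+24+34 = 89
DC→F9→H4→Q4→V2: 27+14+18+24 = 83
DC→F9→H4→V2→Q4: 27+14+34+24 = 99
DC→F9→V2→Q4→H4: 27+20+24+18 = 89
DC→F9→V2→H4→Q4: 27+20+34+18 = 99
DC→H4→Q4→F9→V2: 35+18+4+20 = 77
DC→H4→Q4→V2→F9: 35+18+24+20 = 97
… (10 more)
DC→V2→Q4→F9→H4: 7+24+4+14 = 49  ← best
The minimum is 49.
One shortest path: DC → V2 → Q4 → F9 → H4.

Shortest open route: 49 min.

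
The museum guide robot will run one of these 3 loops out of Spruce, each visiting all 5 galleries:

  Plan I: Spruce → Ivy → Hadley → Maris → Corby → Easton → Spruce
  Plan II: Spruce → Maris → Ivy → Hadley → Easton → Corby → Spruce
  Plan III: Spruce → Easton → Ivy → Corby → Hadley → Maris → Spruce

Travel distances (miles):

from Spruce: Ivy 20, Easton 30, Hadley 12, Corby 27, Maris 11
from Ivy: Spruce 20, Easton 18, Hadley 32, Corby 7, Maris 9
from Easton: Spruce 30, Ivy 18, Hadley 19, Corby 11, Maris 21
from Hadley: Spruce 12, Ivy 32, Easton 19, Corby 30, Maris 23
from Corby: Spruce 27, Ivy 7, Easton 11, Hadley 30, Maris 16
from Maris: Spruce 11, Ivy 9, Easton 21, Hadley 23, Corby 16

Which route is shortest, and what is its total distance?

Plan I: 20 + 32 + 23 + 16 + 11 + 30 = 132
Plan II: 11 + 9 + 32 + 19 + 11 + 27 = 109
Plan III: 30 + 18 + 7 + 30 + 23 + 11 = 119

Shortest is Plan II, total 109 miles.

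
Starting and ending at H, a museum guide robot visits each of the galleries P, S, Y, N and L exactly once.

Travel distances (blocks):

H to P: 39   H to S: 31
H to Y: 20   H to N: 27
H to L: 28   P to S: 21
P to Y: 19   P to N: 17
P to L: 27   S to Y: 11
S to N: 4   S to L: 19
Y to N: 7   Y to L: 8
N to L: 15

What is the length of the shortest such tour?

Minimum total distance: 107 blocks.

There are 60 distinct closed tours to check (reversals are equivalent).
H - P - S - Y - N - L - H: 39+21+11+7+15+28 = 121
H - P - S - Y - L - N - H: 39+21+11+8+15+27 = 121
H - P - S - N - Y - L - H: 39+21+4+7+8+28 = 107
H - P - S - N - L - Y - H: 39+21+4+15+8+20 = 107
H - P - S - L - Y - N - H: 39+21+19+8+7+27 = 121
H - P - S - L - N - Y - H: 39+21+19+15+7+20 = 121
H - P - Y - S - N - L - H: 39+19+11+4+15+28 = 116
H - P - Y - S - L - N - H: 39+19+11+19+15+27 = 130
H - P - Y - N - S - L - H: 39+19+7+4+19+28 = 116
H - P - Y - N - L - S - H: 39+19+7+15+19+31 = 130
H - P - Y - L - S - N - H: 39+19+8+19+4+27 = 116
H - P - Y - L - N - S - H: 39+19+8+15+4+31 = 116
H - P - N - S - Y - L - H: 39+17+4+11+8+28 = 107
H - P - N - S - L - Y - H: 39+17+4+19+8+20 = 107
… (46 more)
The minimum is 107.
One optimal route: H → P → S → N → Y → L → H (or its reverse).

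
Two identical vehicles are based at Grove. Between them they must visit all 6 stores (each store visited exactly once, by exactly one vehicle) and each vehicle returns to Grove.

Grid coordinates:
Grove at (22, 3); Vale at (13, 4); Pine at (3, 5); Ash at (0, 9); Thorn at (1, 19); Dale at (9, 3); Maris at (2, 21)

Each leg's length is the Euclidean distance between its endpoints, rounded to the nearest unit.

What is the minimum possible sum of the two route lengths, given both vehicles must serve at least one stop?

There are 2^5 − 1 = 31 ways to divide the 6 stops into two non-empty groups. For each, the best each vehicle can do is its own shortest tour through its group:
  {Vale} + {Pine, Ash, Thorn, Dale, Maris}: 18 + 63 = 81
  {Pine} + {Vale, Ash, Thorn, Dale, Maris}: 38 + 63 = 101
  {Vale, Pine} + {Ash, Thorn, Dale, Maris}: 38 + 63 = 101
  {Ash} + {Vale, Pine, Thorn, Dale, Maris}: 46 + 62 = 108
  {Vale, Ash} + {Pine, Thorn, Dale, Maris}: 46 + 62 = 108
  {Pine, Ash} + {Vale, Thorn, Dale, Maris}: 47 + 60 = 107
  … (31 splits in total)
Best: vehicle 1 Grove → Vale → Grove = 18; vehicle 2 Grove → Dale → Pine → Ash → Thorn → Maris → Grove = 63; combined 81.

81 — the smallest possible combined total.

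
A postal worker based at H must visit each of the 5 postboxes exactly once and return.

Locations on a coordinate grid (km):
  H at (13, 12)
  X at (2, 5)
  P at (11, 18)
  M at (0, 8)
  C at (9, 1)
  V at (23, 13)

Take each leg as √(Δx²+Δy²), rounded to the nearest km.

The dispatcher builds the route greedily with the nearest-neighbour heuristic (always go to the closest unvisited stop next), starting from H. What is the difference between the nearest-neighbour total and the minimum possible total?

Excess over optimum: 2 km.

From H: P=6, V=10, C=12, X=13, M=14 → choose P (6).
From P: V=13, M=15, X=16, C=17 → choose V (13).
From V: C=18, X=22, M=24 → choose C (18).
From C: X=8, M=11 → choose X (8).
From X: M=4 → choose M (4).
NN route H → P → V → C → X → M → H costs 63.
Optimal: H → P → M → X → C → V → H costs 61 (by enumerating all 60 distinct tours).
Excess = 63 − 61 = 2.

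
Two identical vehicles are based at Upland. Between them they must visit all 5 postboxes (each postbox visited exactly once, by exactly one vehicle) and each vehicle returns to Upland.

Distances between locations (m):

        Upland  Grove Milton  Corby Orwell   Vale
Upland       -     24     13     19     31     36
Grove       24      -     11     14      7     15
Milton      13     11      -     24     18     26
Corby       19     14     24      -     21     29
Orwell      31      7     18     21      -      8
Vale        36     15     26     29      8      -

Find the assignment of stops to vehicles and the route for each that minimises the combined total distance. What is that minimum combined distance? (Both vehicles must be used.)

There are 2^4 − 1 = 15 ways to divide the 5 stops into two non-empty groups. For each, the best each vehicle can do is its own shortest tour through its group:
  {Grove} + {Milton, Corby, Orwell, Vale}: 48 + 87 = 135
  {Milton} + {Grove, Corby, Orwell, Vale}: 26 + 84 = 110
  {Grove, Milton} + {Corby, Orwell, Vale}: 48 + 84 = 132
  {Corby} + {Grove, Milton, Orwell, Vale}: 38 + 75 = 113
  {Grove, Corby} + {Milton, Orwell, Vale}: 57 + 75 = 132
  {Milton, Corby} + {Grove, Orwell, Vale}: 56 + 75 = 131
  … (15 splits in total)
Best: vehicle 1 Upland → Milton → Upland = 26; vehicle 2 Upland → Corby → Grove → Orwell → Vale → Upland = 84; combined 110.

Minimum combined distance: 110 m.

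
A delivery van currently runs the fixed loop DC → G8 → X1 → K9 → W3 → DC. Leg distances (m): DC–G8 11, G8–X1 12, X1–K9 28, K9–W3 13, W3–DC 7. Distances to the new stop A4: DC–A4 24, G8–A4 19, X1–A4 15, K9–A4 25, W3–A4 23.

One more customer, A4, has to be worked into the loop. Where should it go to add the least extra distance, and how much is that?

+12 m — insert A4 between X1 and K9.

Insertion cost between consecutive stops i–j is d(i,A4) + d(A4,j) − d(i,j):
  between DC and G8: 24 + 19 − 11 = 32
  between G8 and X1: 19 + 15 − 12 = 22
  between X1 and K9: 15 + 25 − 28 = 12
  between K9 and W3: 25 + 23 − 13 = 35
  between W3 and DC: 23 + 24 − 7 = 40
Cheapest insertion is between X1 and K9, adding 12.
New total = 71 + 12 = 83.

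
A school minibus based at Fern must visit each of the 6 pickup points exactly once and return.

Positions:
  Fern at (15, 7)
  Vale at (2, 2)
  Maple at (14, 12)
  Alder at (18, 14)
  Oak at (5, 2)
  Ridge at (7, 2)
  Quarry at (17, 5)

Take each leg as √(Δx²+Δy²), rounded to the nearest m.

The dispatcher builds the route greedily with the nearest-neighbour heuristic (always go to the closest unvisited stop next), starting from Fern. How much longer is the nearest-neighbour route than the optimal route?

Fern: Quarry=3, Maple=5, Alder=8, Ridge=9, Oak=11, Vale=14 ⇒ Quarry
Quarry: Maple=8, Alder=9, Ridge=10, Oak=12, Vale=15 ⇒ Maple
Maple: Alder=4, Ridge=12, Oak=13, Vale=16 ⇒ Alder
Alder: Ridge=16, Oak=18, Vale=20 ⇒ Ridge
Ridge: Oak=2, Vale=5 ⇒ Oak
Oak: Vale=3 ⇒ Vale
NN route Fern → Quarry → Maple → Alder → Ridge → Oak → Vale → Fern costs 50.
Optimal: Fern → Alder → Maple → Vale → Oak → Ridge → Quarry → Fern costs 46 (by enumerating all 360 distinct tours).
Excess = 50 − 46 = 4.

4 m longer than the optimal tour.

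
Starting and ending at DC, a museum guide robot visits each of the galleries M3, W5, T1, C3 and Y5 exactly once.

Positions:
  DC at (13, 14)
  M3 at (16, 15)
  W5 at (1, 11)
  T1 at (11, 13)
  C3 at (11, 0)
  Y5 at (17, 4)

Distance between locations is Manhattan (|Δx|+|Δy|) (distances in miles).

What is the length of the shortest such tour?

Minimum total distance: 62 miles.

There are 60 distinct closed tours to check (reversals are equivalent).
DC - M3 - W5 - T1 - C3 - Y5 - DC: 4+19+12+13+10+14 = 72
DC - M3 - W5 - T1 - Y5 - C3 - DC: 4+19+12+15+10+16 = 76
DC - M3 - W5 - C3 - T1 - Y5 - DC: 4+19+21+13+15+14 = 86
DC - M3 - W5 - C3 - Y5 - T1 - DC: 4+19+21+10+15+3 = 72
DC - M3 - W5 - Y5 - T1 - C3 - DC: 4+19+23+15+13+16 = 90
DC - M3 - W5 - Y5 - C3 - T1 - DC: 4+19+23+10+13+3 = 72
DC - M3 - T1 - W5 - C3 - Y5 - DC: 4+7+12+21+10+14 = 68
DC - M3 - T1 - W5 - Y5 - C3 - DC: 4+7+12+23+10+16 = 72
DC - M3 - T1 - C3 - W5 - Y5 - DC: 4+7+13+21+23+14 = 82
DC - M3 - T1 - C3 - Y5 - W5 - DC: 4+7+13+10+23+15 = 72
DC - M3 - T1 - Y5 - W5 - C3 - DC: 4+7+15+23+21+16 = 86
DC - M3 - T1 - Y5 - C3 - W5 - DC: 4+7+15+10+21+15 = 72
DC - M3 - C3 - W5 - T1 - Y5 - DC: 4+20+21+12+15+14 = 86
DC - M3 - C3 - W5 - Y5 - T1 - DC: 4+20+21+23+15+3 = 86
… (46 more)
DC - M3 - Y5 - C3 - W5 - T1 - DC: 4+12+10+21+12+3 = 62  ← best
The minimum is 62.
One optimal route: DC → M3 → Y5 → C3 → W5 → T1 → DC (or its reverse).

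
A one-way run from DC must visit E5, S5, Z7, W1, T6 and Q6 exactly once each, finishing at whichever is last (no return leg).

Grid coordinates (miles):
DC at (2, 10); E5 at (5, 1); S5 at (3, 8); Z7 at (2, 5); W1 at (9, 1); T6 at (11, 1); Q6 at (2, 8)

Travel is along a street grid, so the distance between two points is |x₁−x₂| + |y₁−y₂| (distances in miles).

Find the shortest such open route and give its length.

20 miles — the minimum one-way total.

There are 6! = 720 possible orderings.
DC→E5→S5→Z7→W1→T6→Q6: 12+9+4+11+2+16 = 54
DC→E5→S5→Z7→W1→Q6→T6: 12+9+4+11+14+16 = 66
DC→E5→S5→Z7→T6→W1→Q6: 12+9+4+13+2+14 = 54
DC→E5→S5→Z7→T6→Q6→W1: 12+9+4+13+16+14 = 68
DC→E5→S5→Z7→Q6→W1→T6: 12+9+4+3+14+2 = 44
DC→E5→S5→Z7→Q6→T6→W1: 12+9+4+3+16+2 = 46
DC→E5→S5→W1→Z7→T6→Q6: 12+9+13+11+13+16 = 74
DC→E5→S5→W1→Z7→Q6→T6: 12+9+13+11+3+16 = 64
… (712 more)
DC→S5→Q6→Z7→E5→W1→T6: 3+1+3+7+4+2 = 20  ← best
The minimum is 20.
One shortest path: DC → S5 → Q6 → Z7 → E5 → W1 → T6.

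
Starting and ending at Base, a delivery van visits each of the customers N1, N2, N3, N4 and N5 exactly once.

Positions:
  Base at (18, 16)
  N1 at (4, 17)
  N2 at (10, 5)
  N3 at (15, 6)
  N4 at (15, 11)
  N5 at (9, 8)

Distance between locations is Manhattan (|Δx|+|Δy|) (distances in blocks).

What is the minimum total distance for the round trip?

There are 60 distinct closed tours to check (reversals are equivalent).
Base → N1 → N2 → N3 → N4 → N5 → Base: 15+18+6+5+9+17 = 70
Base → N1 → N2 → N3 → N5 → N4 → Base: 15+18+6+8+9+8 = 64
Base → N1 → N2 → N4 → N3 → N5 → Base: 15+18+11+5+8+17 = 74
Base → N1 → N2 → N4 → N5 → N3 → Base: 15+18+11+9+8+13 = 74
Base → N1 → N2 → N5 → N3 → N4 → Base: 15+18+4+8+5+8 = 58
Base → N1 → N2 → N5 → N4 → N3 → Base: 15+18+4+9+5+13 = 64
Base → N1 → N3 → N2 → N4 → N5 → Base: 15+22+6+11+9+17 = 80
Base → N1 → N3 → N2 → N5 → N4 → Base: 15+22+6+4+9+8 = 64
Base → N1 → N3 → N4 → N2 → N5 → Base: 15+22+5+11+4+17 = 74
Base → N1 → N3 → N4 → N5 → N2 → Base: 15+22+5+9+4+19 = 74
Base → N1 → N3 → N5 → N2 → N4 → Base: 15+22+8+4+11+8 = 68
Base → N1 → N3 → N5 → N4 → N2 → Base: 15+22+8+9+11+19 = 84
Base → N1 → N4 → N2 → N3 → N5 → Base: 15+17+11+6+8+17 = 74
Base → N1 → N4 → N2 → N5 → N3 → Base: 15+17+11+4+8+13 = 68
… (46 more)
Base → N1 → N5 → N2 → N3 → N4 → Base: 15+14+4+6+5+8 = 52  ← best
The minimum is 52.
One optimal route: Base → N1 → N5 → N2 → N3 → N4 → Base (or its reverse).

Shortest round trip = 52 blocks.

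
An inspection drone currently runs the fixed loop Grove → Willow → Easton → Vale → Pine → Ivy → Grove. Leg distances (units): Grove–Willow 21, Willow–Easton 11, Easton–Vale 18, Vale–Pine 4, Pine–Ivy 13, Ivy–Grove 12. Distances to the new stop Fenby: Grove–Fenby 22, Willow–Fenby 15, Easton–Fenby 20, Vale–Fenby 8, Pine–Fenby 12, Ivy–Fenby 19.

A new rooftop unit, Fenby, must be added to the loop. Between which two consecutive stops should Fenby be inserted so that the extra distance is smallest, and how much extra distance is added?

Adding 10 by placing Fenby on the Easton–Vale leg.

Insertion cost between consecutive stops i–j is d(i,Fenby) + d(Fenby,j) − d(i,j):
  between Grove and Willow: 22 + 15 − 21 = 16
  between Willow and Easton: 15 + 20 − 11 = 24
  between Easton and Vale: 20 + 8 − 18 = 10
  between Vale and Pine: 8 + 12 − 4 = 16
  between Pine and Ivy: 12 + 19 − 13 = 18
  between Ivy and Grove: 19 + 22 − 12 = 29
Cheapest insertion is between Easton and Vale, adding 10.
New total = 79 + 10 = 89.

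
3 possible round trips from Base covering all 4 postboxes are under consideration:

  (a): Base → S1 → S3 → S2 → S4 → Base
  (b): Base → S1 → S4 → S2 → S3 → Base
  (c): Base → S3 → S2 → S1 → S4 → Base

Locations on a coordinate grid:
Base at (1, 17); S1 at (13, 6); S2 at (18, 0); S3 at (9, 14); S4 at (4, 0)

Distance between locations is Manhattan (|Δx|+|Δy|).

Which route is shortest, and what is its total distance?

(a): 23 + 12 + 23 + 14 + 20 = 92
(b): 23 + 15 + 14 + 23 + 11 = 86
(c): 11 + 23 + 11 + 15 + 20 = 80

80 — (c) is the shortest.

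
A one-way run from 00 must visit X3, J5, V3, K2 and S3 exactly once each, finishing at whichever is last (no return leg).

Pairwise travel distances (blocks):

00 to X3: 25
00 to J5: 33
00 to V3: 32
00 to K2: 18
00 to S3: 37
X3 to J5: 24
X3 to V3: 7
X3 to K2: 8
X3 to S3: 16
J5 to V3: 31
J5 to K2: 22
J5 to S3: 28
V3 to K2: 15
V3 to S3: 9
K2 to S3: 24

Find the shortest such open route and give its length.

There are 5! = 120 possible orderings.
00 - X3 - J5 - V3 - K2 - S3: 25+24+31+15+24 = 119
00 - X3 - J5 - V3 - S3 - K2: 25+24+31+9+24 = 113
00 - X3 - J5 - K2 - V3 - S3: 25+24+22+15+9 = 95
00 - X3 - J5 - K2 - S3 - V3: 25+24+22+24+9 = 104
00 - X3 - J5 - S3 - V3 - K2: 25+24+28+9+15 = 101
00 - X3 - J5 - S3 - K2 - V3: 25+24+28+24+15 = 116
00 - X3 - V3 - J5 - K2 - S3: 25+7+31+22+24 = 109
00 - X3 - V3 - J5 - S3 - K2: 25+7+31+28+24 = 115
00 - X3 - V3 - K2 - J5 - S3: 25+7+15+22+28 = 97
00 - X3 - V3 - K2 - S3 - J5: 25+7+15+24+28 = 99
00 - X3 - V3 - S3 - J5 - K2: 25+7+9+28+22 = 91
00 - X3 - V3 - S3 - K2 - J5: 25+7+9+24+22 = 87
00 - X3 - K2 - J5 - V3 - S3: 25+8+22+31+9 = 95
00 - X3 - K2 - J5 - S3 - V3: 25+8+22+28+9 = 92
… (106 more)
00 - K2 - X3 - V3 - S3 - J5: 18+8+7+9+28 = 70  ← best
The minimum is 70.
One shortest path: 00 → K2 → X3 → V3 → S3 → J5.

Shortest open route: 70 blocks.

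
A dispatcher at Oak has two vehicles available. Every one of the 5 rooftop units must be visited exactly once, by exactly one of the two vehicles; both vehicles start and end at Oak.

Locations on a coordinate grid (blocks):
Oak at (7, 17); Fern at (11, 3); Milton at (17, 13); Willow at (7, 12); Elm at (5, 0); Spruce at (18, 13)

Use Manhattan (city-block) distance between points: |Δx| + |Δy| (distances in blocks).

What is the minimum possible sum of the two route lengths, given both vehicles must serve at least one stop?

70 blocks — the smallest possible combined total.

There are 2^4 − 1 = 15 ways to divide the 5 stops into two non-empty groups. For each, the best each vehicle can do is its own shortest tour through its group:
  {Fern} + {Milton, Willow, Elm, Spruce}: 36 + 60 = 96
  {Milton} + {Fern, Willow, Elm, Spruce}: 28 + 60 = 88
  {Fern, Milton} + {Willow, Elm, Spruce}: 48 + 60 = 108
  {Willow} + {Fern, Milton, Elm, Spruce}: 10 + 60 = 70
  {Fern, Willow} + {Milton, Elm, Spruce}: 36 + 60 = 96
  {Milton, Willow} + {Fern, Elm, Spruce}: 30 + 60 = 90
  … (15 splits in total)
Best: vehicle 1 Oak → Willow → Oak = 10; vehicle 2 Oak → Milton → Spruce → Fern → Elm → Oak = 60; combined 70.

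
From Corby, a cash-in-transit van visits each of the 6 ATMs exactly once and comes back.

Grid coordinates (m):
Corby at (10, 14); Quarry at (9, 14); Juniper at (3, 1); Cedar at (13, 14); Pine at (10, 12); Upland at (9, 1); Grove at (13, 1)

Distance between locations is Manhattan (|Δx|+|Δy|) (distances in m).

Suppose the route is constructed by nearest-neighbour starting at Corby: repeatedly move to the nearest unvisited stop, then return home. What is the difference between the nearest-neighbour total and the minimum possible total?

Corby: Quarry=1, Pine=2, Cedar=3, Upland=14, Grove=16, Juniper=20 ⇒ Quarry
Quarry: Pine=3, Cedar=4, Upland=13, Grove=17, Juniper=19 ⇒ Pine
Pine: Cedar=5, Upland=12, Grove=14, Juniper=18 ⇒ Cedar
Cedar: Grove=13, Upland=17, Juniper=23 ⇒ Grove
Grove: Upland=4, Juniper=10 ⇒ Upland
Upland: Juniper=6 ⇒ Juniper
NN route Corby → Quarry → Pine → Cedar → Grove → Upland → Juniper → Corby costs 52.
Optimal: Corby → Quarry → Cedar → Grove → Juniper → Upland → Pine → Corby costs 48 (by enumerating all 360 distinct tours).
Excess = 52 − 48 = 4.

4 m longer than the optimal tour.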